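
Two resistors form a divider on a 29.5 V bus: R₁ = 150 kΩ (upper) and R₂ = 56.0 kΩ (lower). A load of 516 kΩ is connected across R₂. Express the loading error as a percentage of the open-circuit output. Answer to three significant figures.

The divider's output (Thévenin) resistance is R₁‖R₂ = 40.78 kΩ.
Fractional drop under load = R_th/(R_th + R_L) = 40.78 / (40.78 + 516) = 0.07324.
So the output falls by 7.32 %.

7.32 %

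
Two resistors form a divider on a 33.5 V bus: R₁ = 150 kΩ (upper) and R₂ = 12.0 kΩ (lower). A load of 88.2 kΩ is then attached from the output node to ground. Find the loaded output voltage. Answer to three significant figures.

V_out ≈ 2.20 V

The load sits in parallel with R₂: R₂‖R_L = (12.0 × 88.2) / (12.0 + 88.2) = 10.56 kΩ.
V_out = 33.5 × 10.56 / (150 + 10.56) = 33.5 × 10.56/160.6 = 2.20 V.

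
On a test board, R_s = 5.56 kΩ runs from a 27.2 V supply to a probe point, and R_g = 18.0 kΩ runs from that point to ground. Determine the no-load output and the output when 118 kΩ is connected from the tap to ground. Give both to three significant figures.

Unloaded: 20.8 V; loaded: 20.1 V

Open-circuit: V = 27.2 × 18.0/(5.56 + 18.0) = 20.8 V.
With the load, R_g becomes R_g‖R_L = 15.62 kΩ, so V = 27.2 × 15.62/21.18 = 20.1 V.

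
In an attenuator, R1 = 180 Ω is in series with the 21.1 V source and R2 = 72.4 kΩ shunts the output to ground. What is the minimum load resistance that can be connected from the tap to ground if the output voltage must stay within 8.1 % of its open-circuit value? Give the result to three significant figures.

R_L(min) ≈ 2.04 kΩ

Output resistance R_th = R1‖R2 = (180 × 72400)/72580 = 179.6 Ω.
The fractional drop is R_th/(R_th + R_L); requiring this ≤ 0.0810 gives R_L ≥ R_th(1/0.0810 − 1) = 179.6 × 11.35 = 2.04 kΩ.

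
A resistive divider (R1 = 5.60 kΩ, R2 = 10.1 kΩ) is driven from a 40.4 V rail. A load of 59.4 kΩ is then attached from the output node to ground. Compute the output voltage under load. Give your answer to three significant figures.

The load sits in parallel with R2: R2‖R_L = (10.1 × 59.4) / (10.1 + 59.4) = 8.632 kΩ.
V_out = 40.4 × 8.632 / (5.60 + 8.632) = 40.4 × 8.632/14.23 = 24.5 V.

V_out ≈ 24.5 V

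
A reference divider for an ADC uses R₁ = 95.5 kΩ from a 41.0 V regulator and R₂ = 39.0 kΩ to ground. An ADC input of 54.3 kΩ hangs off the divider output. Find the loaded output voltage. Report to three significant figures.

V_out ≈ 7.87 V

The load sits in parallel with R₂: R₂‖R_L = (39.0 × 54.3) / (39.0 + 54.3) = 22.70 kΩ.
V_out = 41.0 × 22.70 / (95.5 + 22.70) = 41.0 × 22.70/118.2 = 7.87 V.
(Unloaded it would have been 11.9 V.)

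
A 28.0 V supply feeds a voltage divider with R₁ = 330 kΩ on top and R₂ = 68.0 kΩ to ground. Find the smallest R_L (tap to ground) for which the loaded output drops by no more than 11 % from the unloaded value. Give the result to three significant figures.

R_L(min) ≈ 456 kΩ

Output resistance R_th = R₁‖R₂ = (330 × 68.0)/398.0 = 56.38 kΩ.
The fractional drop is R_th/(R_th + R_L); requiring this ≤ 0.110 gives R_L ≥ R_th(1/0.110 − 1) = 56.38 × 8.091 = 456 kΩ.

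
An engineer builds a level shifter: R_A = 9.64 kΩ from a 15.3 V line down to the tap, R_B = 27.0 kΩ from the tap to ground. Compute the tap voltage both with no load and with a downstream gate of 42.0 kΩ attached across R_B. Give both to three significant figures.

Open-circuit: V = 15.3 × 27.0/(9.64 + 27.0) = 11.3 V.
With the load, R_B becomes R_B‖R_L = 16.43 kΩ, so V = 15.3 × 16.43/26.07 = 9.64 V.

Unloaded: 11.3 V; loaded: 9.64 V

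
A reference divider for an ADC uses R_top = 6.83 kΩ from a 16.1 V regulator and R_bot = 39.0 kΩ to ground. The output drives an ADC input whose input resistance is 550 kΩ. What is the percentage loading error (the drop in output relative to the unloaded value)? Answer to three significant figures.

1.05 %

The divider's output (Thévenin) resistance is R_top‖R_bot = 5.812 kΩ.
Fractional drop under load = R_th/(R_th + R_L) = 5.812 / (5.812 + 550) = 0.01046.
So the output falls by 1.05 %.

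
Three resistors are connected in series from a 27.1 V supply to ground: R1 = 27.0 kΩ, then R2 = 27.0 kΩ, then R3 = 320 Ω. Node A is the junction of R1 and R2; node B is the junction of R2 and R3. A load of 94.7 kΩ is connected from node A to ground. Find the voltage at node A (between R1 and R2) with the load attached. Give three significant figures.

V ≈ 11.9 V

Below node A the series string R2+R3 = 27320 Ω sits in parallel with the 94700 Ω load: 21200 Ω.
V_A = 27.1 × 21200/(27000 + 21200) = 11.9 V.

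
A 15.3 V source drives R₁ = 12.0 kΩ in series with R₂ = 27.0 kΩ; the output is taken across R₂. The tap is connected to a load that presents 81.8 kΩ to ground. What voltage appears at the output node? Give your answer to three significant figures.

V_out ≈ 9.62 V

The load sits in parallel with R₂: R₂‖R_L = (27.0 × 81.8) / (27.0 + 81.8) = 20.30 kΩ.
V_out = 15.3 × 20.30 / (12.0 + 20.30) = 15.3 × 20.30/32.30 = 9.62 V.
(Unloaded it would have been 10.6 V.)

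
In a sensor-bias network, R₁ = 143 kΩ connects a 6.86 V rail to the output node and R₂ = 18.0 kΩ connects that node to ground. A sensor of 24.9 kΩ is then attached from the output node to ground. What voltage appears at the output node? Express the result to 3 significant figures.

The load sits in parallel with R₂: R₂‖R_L = (18.0 × 24.9) / (18.0 + 24.9) = 10.45 kΩ.
V_out = 6.86 × 10.45 / (143 + 10.45) = 6.86 × 10.45/153.4 = 0.467 V.
(Unloaded it would have been 0.767 V.)

V_out ≈ 0.467 V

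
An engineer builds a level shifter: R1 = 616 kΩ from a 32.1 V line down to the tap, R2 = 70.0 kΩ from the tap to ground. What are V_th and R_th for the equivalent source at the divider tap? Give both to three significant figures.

V_th = 3.28 V, R_th = 62.9 kΩ

V_th is the open-circuit tap voltage: 32.1 × 70.0/(616 + 70.0) = 3.28 V.
With the supply zeroed, R1 and R2 appear in parallel from the tap: R_th = R1‖R2 = (616 × 70.0)/686.0 = 62.9 kΩ.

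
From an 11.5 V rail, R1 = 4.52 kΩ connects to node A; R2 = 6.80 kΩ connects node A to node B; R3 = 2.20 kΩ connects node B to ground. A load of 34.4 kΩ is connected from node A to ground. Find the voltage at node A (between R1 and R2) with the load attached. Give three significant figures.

V ≈ 7.04 V

Below node A the series string R2+R3 = 9.000 kΩ sits in parallel with the 34.4 kΩ load: 7.134 kΩ.
V_A = 11.5 × 7.134/(4.52 + 7.134) = 7.04 V.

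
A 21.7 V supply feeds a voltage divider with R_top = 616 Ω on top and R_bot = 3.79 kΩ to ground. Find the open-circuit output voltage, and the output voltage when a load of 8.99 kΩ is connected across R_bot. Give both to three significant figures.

Unloaded: 18.7 V; loaded: 17.6 V

Open-circuit: V = 21.7 × 3790/(616 + 3790) = 18.7 V.
With the load, R_bot becomes R_bot‖R_L = 2666 Ω, so V = 21.7 × 2666/3282 = 17.6 V.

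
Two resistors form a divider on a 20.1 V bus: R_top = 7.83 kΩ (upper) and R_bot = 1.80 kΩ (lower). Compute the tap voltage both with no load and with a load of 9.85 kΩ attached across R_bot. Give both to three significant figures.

Open-circuit: V = 20.1 × 1.80/(7.83 + 1.80) = 3.76 V.
With the load, R_bot becomes R_bot‖R_L = 1.522 kΩ, so V = 20.1 × 1.522/9.352 = 3.27 V.

Unloaded: 3.76 V; loaded: 3.27 V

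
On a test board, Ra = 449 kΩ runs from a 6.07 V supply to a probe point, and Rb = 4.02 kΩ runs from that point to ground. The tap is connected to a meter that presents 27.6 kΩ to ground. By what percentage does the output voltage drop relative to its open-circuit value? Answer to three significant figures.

12.6 %

The divider's output (Thévenin) resistance is Ra‖Rb = 3.984 kΩ.
Fractional drop under load = R_th/(R_th + R_L) = 3.984 / (3.984 + 27.6) = 0.1261.
So the output falls by 12.6 %.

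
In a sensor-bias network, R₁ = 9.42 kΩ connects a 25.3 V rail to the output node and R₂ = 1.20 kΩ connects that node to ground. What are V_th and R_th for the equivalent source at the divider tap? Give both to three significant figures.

V_th = 2.86 V, R_th = 1.06 kΩ

V_th is the open-circuit tap voltage: 25.3 × 1.20/(9.42 + 1.20) = 2.86 V.
With the supply zeroed, R₁ and R₂ appear in parallel from the tap: R_th = R₁‖R₂ = (9.42 × 1.20)/10.62 = 1.06 kΩ.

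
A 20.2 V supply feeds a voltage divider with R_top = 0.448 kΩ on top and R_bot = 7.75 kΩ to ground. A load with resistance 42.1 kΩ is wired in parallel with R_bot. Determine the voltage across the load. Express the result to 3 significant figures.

The load sits in parallel with R_bot: R_bot‖R_L = (7750 × 42100) / (7750 + 42100) = 6545 Ω.
V_out = 20.2 × 6545 / (448 + 6545) = 20.2 × 6545/6993 = 18.9 V.

V_out ≈ 18.9 V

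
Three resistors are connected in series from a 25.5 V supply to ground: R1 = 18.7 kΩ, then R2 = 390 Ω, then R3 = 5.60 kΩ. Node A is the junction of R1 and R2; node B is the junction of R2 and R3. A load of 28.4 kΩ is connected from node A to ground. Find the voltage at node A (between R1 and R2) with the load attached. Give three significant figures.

Below node A the series string R2+R3 = 5990 Ω sits in parallel with the 28400 Ω load: 4947 Ω.
V_A = 25.5 × 4947/(18700 + 4947) = 5.33 V.

V ≈ 5.33 V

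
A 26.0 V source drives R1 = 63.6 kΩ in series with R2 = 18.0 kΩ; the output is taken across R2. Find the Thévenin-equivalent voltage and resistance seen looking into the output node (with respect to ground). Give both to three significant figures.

V_th = 5.74 V, R_th = 14.0 kΩ

V_th is the open-circuit tap voltage: 26.0 × 18.0/(63.6 + 18.0) = 5.74 V.
With the supply zeroed, R1 and R2 appear in parallel from the tap: R_th = R1‖R2 = (63.6 × 18.0)/81.60 = 14.0 kΩ.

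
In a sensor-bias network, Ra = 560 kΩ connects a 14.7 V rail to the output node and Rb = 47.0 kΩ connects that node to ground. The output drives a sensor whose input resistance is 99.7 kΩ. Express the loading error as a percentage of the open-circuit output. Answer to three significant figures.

30.3 %

Unloaded V = 14.7 × 47.0/607.0 = 1.138 V.
Loaded: Rb‖R_L = 31.94 kΩ, giving V = 14.7 × 31.94/591.9 = 0.7932 V.
Drop = (1.138 − 0.7932) / 1.138 = 30.3 %.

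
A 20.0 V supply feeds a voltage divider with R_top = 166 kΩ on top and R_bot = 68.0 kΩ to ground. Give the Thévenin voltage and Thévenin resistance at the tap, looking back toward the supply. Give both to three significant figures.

V_th = 5.81 V, R_th = 48.2 kΩ

V_th is the open-circuit tap voltage: 20.0 × 68.0/(166 + 68.0) = 5.81 V.
With the supply zeroed, R_top and R_bot appear in parallel from the tap: R_th = R_top‖R_bot = (166 × 68.0)/234.0 = 48.2 kΩ.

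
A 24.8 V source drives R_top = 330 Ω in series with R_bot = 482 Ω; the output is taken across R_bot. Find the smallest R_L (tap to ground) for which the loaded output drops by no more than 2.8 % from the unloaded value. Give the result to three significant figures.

R_L(min) ≈ 6.80 kΩ

Output resistance R_th = R_top‖R_bot = (330 × 482)/812.0 = 195.9 Ω.
The fractional drop is R_th/(R_th + R_L); requiring this ≤ 0.0280 gives R_L ≥ R_th(1/0.0280 − 1) = 195.9 × 34.71 = 6.80 kΩ.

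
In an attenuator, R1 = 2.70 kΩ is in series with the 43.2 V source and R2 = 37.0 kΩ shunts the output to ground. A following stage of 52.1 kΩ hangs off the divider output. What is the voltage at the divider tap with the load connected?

V_out ≈ 38.4 V

The load sits in parallel with R2: R2‖R_L = (37.0 × 52.1) / (37.0 + 52.1) = 21.64 kΩ.
V_out = 43.2 × 21.64 / (2.70 + 21.64) = 43.2 × 21.64/24.34 = 38.4 V.
(Unloaded it would have been 40.3 V.)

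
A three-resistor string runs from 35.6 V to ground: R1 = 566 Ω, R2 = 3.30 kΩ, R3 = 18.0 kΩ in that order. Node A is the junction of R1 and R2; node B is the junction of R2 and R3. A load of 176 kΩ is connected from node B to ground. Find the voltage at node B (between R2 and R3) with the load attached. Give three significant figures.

At node B, R3 is in parallel with the load: R3‖R_L = 16330 Ω.
Below node A the resistance is R2 + (R3‖R_L) = 19630 Ω, so V_A = 35.6 × 19630/20200 = 34.60 V.
Then V_B = V_A × (R3‖R_L)/(R2 + R3‖R_L) = 34.60 × 16330/19630 = 28.8 V.

V ≈ 28.8 V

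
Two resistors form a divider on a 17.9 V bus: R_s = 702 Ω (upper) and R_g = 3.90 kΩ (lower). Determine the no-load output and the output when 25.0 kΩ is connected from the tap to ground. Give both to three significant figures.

Open-circuit: V = 17.9 × 3900/(702 + 3900) = 15.2 V.
With the load, R_g becomes R_g‖R_L = 3374 Ω, so V = 17.9 × 3374/4076 = 14.8 V.

Unloaded: 15.2 V; loaded: 14.8 V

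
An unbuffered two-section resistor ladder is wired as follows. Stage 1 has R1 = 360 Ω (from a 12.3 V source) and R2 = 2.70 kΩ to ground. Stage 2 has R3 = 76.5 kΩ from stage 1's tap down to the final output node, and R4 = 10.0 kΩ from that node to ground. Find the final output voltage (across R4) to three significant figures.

Stage 2 presents R3+R4 = 86500 Ω as a load on stage 1's tap.
Stage 1's lower leg becomes R2‖(R3+R4) = 2618 Ω, so V_mid = 12.3 × 2618/2978 = 10.81 V.
Stage 2 is itself unloaded: V_out = V_mid × R4/(R3+R4) = 10.81 × 10000/86500 = 1.25 V.

V_out ≈ 1.25 V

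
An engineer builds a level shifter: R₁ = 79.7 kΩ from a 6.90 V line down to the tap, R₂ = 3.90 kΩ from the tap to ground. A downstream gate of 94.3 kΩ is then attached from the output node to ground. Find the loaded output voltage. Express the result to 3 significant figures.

V_out ≈ 0.310 V

The load sits in parallel with R₂: R₂‖R_L = (3.90 × 94.3) / (3.90 + 94.3) = 3.745 kΩ.
V_out = 6.90 × 3.745 / (79.7 + 3.745) = 6.90 × 3.745/83.45 = 0.310 V.
(Unloaded it would have been 0.322 V.)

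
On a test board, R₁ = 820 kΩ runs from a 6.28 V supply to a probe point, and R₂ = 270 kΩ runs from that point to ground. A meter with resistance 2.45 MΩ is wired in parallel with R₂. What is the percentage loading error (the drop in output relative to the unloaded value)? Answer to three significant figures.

7.66 %

The divider's output (Thévenin) resistance is R₁‖R₂ = 203.1 kΩ.
Fractional drop under load = R_th/(R_th + R_L) = 203.1 / (203.1 + 2450) = 0.07656.
So the output falls by 7.66 %.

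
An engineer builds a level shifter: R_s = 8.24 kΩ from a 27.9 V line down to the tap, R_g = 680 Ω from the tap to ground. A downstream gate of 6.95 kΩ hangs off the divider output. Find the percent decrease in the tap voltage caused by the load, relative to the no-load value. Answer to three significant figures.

Unloaded V = 27.9 × 680/8920 = 2.1269 V.
Loaded: R_g‖R_L = 619.4 Ω, giving V = 27.9 × 619.4/8859 = 1.9506 V.
Drop = (2.1269 − 1.9506) / 2.1269 = 8.29 %.

8.29 %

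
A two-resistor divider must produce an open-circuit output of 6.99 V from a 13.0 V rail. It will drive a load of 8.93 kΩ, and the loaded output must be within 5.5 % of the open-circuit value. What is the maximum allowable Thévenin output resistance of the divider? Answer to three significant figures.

Loading drop = R_th/(R_th + R_L) ≤ 0.0550, so R_th ≤ R_L · ε/(1−ε) = 8.93 kΩ × 0.0550/0.9450 = 520 Ω.
(Any R1, R2 with R2/(R1+R2) = 0.538 and R1‖R2 ≤ 520 Ω will meet the spec.)

R_th ≤ 520 Ω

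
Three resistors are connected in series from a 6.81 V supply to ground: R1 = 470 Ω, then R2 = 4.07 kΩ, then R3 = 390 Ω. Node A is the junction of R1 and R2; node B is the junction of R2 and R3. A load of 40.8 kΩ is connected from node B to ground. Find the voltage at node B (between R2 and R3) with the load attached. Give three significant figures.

V ≈ 0.534 V

At node B, R3 is in parallel with the load: R3‖R_L = 386.3 Ω.
Below node A the resistance is R2 + (R3‖R_L) = 4456 Ω, so V_A = 6.81 × 4456/4926 = 6.160 V.
Then V_B = V_A × (R3‖R_L)/(R2 + R3‖R_L) = 6.160 × 386.3/4456 = 0.534 V.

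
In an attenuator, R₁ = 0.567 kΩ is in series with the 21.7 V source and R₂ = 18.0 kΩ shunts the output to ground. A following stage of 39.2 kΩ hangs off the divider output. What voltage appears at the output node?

V_out ≈ 20.7 V

The load sits in parallel with R₂: R₂‖R_L = (18000 × 39200) / (18000 + 39200) = 12340 Ω.
V_out = 21.7 × 12340 / (567 + 12340) = 21.7 × 12340/12900 = 20.7 V.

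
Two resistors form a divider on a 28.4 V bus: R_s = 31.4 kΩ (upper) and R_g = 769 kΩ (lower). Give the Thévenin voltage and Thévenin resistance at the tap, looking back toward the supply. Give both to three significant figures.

V_th = 27.3 V, R_th = 30.2 kΩ

V_th is the open-circuit tap voltage: 28.4 × 769/(31.4 + 769) = 27.3 V.
With the supply zeroed, R_s and R_g appear in parallel from the tap: R_th = R_s‖R_g = (31.4 × 769)/800.4 = 30.2 kΩ.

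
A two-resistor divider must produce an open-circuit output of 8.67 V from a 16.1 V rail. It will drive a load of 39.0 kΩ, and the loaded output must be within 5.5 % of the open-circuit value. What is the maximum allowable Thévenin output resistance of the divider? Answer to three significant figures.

Loading drop = R_th/(R_th + R_L) ≤ 0.0550, so R_th ≤ R_L · ε/(1−ε) = 39.0 kΩ × 0.0550/0.9450 = 2.27 kΩ.

R_th ≤ 2.27 kΩ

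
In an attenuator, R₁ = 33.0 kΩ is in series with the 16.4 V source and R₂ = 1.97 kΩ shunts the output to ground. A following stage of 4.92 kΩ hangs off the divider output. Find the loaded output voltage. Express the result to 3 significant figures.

The load sits in parallel with R₂: R₂‖R_L = (1.97 × 4.92) / (1.97 + 4.92) = 1.407 kΩ.
V_out = 16.4 × 1.407 / (33.0 + 1.407) = 16.4 × 1.407/34.41 = 0.671 V.
(Unloaded it would have been 0.924 V.)

V_out ≈ 0.671 V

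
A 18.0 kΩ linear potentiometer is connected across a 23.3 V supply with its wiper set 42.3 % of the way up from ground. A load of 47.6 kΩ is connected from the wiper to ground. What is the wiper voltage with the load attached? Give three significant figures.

The wiper splits the pot into (1−α)R = 10.39 kΩ above and αR = 7.614 kΩ below.
Lower section ‖ load = 6.564 kΩ.
V_wiper = 23.3 × 6.564/(10.39 + 6.564) = 9.02 V.

V ≈ 9.02 V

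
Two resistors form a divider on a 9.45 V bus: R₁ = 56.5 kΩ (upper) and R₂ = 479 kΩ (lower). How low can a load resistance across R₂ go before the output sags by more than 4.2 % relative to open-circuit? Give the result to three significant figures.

R_L(min) ≈ 1.15 MΩ

Output resistance R_th = R₁‖R₂ = (56.5 × 479)/535.5 = 50.54 kΩ.
The fractional drop is R_th/(R_th + R_L); requiring this ≤ 0.0420 gives R_L ≥ R_th(1/0.0420 − 1) = 50.54 × 22.81 = 1.15 MΩ.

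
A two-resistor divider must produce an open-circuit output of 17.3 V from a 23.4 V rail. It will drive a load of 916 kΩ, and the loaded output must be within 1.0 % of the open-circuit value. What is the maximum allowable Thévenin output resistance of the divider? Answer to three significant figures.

Loading drop = R_th/(R_th + R_L) ≤ 0.0100, so R_th ≤ R_L · ε/(1−ε) = 916 kΩ × 0.0100/0.9900 = 9.25 kΩ.

R_th ≤ 9.25 kΩ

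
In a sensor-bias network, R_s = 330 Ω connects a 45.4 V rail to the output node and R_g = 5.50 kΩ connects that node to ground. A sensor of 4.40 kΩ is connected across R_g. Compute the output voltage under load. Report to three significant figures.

The load sits in parallel with R_g: R_g‖R_L = (5500 × 4400) / (5500 + 4400) = 2444 Ω.
V_out = 45.4 × 2444 / (330 + 2444) = 45.4 × 2444/2774 = 40.0 V.

V_out ≈ 40.0 V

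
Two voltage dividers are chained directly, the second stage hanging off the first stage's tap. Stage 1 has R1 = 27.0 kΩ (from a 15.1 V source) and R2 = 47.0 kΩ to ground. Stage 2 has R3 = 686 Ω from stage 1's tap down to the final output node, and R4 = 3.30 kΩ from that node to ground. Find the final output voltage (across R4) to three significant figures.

V_out ≈ 1.50 V

Stage 2 presents R3+R4 = 3986 Ω as a load on stage 1's tap.
Stage 1's lower leg becomes R2‖(R3+R4) = 3674 Ω, so V_mid = 15.1 × 3674/30670 = 1.809 V.
Stage 2 is itself unloaded: V_out = V_mid × R4/(R3+R4) = 1.809 × 3300/3986 = 1.50 V.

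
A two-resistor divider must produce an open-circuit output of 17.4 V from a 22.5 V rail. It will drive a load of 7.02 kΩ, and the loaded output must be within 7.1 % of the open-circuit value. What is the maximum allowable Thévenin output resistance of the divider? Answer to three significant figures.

R_th ≤ 537 Ω

Loading drop = R_th/(R_th + R_L) ≤ 0.0710, so R_th ≤ R_L · ε/(1−ε) = 7.02 kΩ × 0.0710/0.9290 = 537 Ω.
(Any R1, R2 with R2/(R1+R2) = 0.773 and R1‖R2 ≤ 537 Ω will meet the spec.)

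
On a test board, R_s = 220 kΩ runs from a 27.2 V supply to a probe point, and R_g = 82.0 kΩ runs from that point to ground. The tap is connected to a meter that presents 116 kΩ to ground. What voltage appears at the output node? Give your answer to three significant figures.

V_out ≈ 4.88 V

The load sits in parallel with R_g: R_g‖R_L = (82.0 × 116) / (82.0 + 116) = 48.04 kΩ.
V_out = 27.2 × 48.04 / (220 + 48.04) = 27.2 × 48.04/268.0 = 4.88 V.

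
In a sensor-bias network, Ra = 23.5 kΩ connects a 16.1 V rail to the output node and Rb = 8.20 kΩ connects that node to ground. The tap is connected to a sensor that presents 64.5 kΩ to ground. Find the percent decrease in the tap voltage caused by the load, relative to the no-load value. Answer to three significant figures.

8.61 %

The divider's output (Thévenin) resistance is Ra‖Rb = 6.079 kΩ.
Fractional drop under load = R_th/(R_th + R_L) = 6.079 / (6.079 + 64.5) = 0.08613.
So the output falls by 8.61 %.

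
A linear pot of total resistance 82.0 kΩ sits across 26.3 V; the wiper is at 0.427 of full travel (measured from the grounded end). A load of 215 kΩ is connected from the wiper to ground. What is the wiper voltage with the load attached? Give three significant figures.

The wiper splits the pot into (1−α)R = 46.99 kΩ above and αR = 35.01 kΩ below.
Lower section ‖ load = 30.11 kΩ.
V_wiper = 26.3 × 30.11/(46.99 + 30.11) = 10.3 V.

V ≈ 10.3 V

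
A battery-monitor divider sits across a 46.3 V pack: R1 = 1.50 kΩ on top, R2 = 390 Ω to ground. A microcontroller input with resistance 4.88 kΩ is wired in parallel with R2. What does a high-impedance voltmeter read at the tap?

The load sits in parallel with R2: R2‖R_L = (390 × 4880) / (390 + 4880) = 361.1 Ω.
V_out = 46.3 × 361.1 / (1500 + 361.1) = 46.3 × 361.1/1861 = 8.98 V.

V_out ≈ 8.98 V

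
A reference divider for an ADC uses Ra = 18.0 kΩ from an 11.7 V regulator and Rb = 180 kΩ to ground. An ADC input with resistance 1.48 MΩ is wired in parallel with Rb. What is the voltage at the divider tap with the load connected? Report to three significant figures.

The load sits in parallel with Rb: Rb‖R_L = (180 × 1480) / (180 + 1480) = 160.5 kΩ.
V_out = 11.7 × 160.5 / (18.0 + 160.5) = 11.7 × 160.5/178.5 = 10.5 V.
(Unloaded it would have been 10.6 V.)

V_out ≈ 10.5 V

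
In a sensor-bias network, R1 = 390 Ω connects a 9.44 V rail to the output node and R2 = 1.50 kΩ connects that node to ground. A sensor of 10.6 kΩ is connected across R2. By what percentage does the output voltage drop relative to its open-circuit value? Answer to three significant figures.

The divider's output (Thévenin) resistance is R1‖R2 = 309.5 Ω.
Fractional drop under load = R_th/(R_th + R_L) = 309.5 / (309.5 + 10600) = 0.02837.
So the output falls by 2.84 %.

2.84 %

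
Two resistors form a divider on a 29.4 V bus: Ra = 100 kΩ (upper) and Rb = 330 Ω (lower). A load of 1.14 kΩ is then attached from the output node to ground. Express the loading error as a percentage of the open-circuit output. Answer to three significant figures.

Unloaded V = 29.4 × 330/100300 = 0.09670 V.
Loaded: Rb‖R_L = 255.9 Ω, giving V = 29.4 × 255.9/100300 = 0.07505 V.
Drop = (0.09670 − 0.07505) / 0.09670 = 22.4 %.

22.4 %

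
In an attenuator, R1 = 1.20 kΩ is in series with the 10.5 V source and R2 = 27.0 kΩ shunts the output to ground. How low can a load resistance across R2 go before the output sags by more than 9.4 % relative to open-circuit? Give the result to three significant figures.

R_L(min) ≈ 11.1 kΩ

Output resistance R_th = R1‖R2 = (1.20 × 27.0)/28.20 = 1.149 kΩ.
The fractional drop is R_th/(R_th + R_L); requiring this ≤ 0.0940 gives R_L ≥ R_th(1/0.0940 − 1) = 1.149 × 9.638 = 11.1 kΩ.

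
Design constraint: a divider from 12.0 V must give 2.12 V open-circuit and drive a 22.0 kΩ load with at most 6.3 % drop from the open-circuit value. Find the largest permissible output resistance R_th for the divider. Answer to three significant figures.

Loading drop = R_th/(R_th + R_L) ≤ 0.0630, so R_th ≤ R_L · ε/(1−ε) = 22.0 kΩ × 0.0630/0.9370 = 1.48 kΩ.

R_th ≤ 1.48 kΩ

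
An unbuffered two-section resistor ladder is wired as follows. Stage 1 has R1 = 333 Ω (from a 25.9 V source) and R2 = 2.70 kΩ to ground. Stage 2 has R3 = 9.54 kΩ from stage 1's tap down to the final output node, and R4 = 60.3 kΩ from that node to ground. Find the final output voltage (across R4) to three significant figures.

Stage 2 presents R3+R4 = 69840 Ω as a load on stage 1's tap.
Stage 1's lower leg becomes R2‖(R3+R4) = 2600 Ω, so V_mid = 25.9 × 2600/2933 = 22.96 V.
Stage 2 is itself unloaded: V_out = V_mid × R4/(R3+R4) = 22.96 × 60300/69840 = 19.8 V.

V_out ≈ 19.8 V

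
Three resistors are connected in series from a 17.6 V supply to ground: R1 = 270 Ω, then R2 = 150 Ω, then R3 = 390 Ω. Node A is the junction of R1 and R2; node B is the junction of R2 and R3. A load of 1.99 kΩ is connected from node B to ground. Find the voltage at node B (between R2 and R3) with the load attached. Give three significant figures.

At node B, R3 is in parallel with the load: R3‖R_L = 326.1 Ω.
Below node A the resistance is R2 + (R3‖R_L) = 476.1 Ω, so V_A = 17.6 × 476.1/746.1 = 11.23 V.
Then V_B = V_A × (R3‖R_L)/(R2 + R3‖R_L) = 11.23 × 326.1/476.1 = 7.69 V.

V ≈ 7.69 V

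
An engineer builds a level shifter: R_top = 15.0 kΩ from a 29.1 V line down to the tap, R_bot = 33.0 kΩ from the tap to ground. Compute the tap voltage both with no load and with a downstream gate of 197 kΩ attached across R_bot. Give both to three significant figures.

Unloaded: 20.0 V; loaded: 19.0 V

Open-circuit: V = 29.1 × 33.0/(15.0 + 33.0) = 20.0 V.
With the load, R_bot becomes R_bot‖R_L = 28.27 kΩ, so V = 29.1 × 28.27/43.27 = 19.0 V.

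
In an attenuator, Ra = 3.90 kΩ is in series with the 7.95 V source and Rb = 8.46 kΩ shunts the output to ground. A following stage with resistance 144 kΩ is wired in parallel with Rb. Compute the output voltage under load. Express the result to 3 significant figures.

The load sits in parallel with Rb: Rb‖R_L = (8.46 × 144) / (8.46 + 144) = 7.991 kΩ.
V_out = 7.95 × 7.991 / (3.90 + 7.991) = 7.95 × 7.991/11.89 = 5.34 V.

V_out ≈ 5.34 V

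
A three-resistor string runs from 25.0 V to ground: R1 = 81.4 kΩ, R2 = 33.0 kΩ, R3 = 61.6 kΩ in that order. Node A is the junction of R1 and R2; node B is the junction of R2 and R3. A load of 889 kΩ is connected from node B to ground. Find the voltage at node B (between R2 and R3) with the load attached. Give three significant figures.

V ≈ 8.37 V

At node B, R3 is in parallel with the load: R3‖R_L = 57.61 kΩ.
Below node A the resistance is R2 + (R3‖R_L) = 90.61 kΩ, so V_A = 25.0 × 90.61/172.0 = 13.17 V.
Then V_B = V_A × (R3‖R_L)/(R2 + R3‖R_L) = 13.17 × 57.61/90.61 = 8.37 V.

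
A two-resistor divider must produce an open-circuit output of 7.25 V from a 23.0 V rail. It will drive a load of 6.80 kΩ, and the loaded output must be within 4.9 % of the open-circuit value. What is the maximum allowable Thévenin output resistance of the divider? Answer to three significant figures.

R_th ≤ 350 Ω

Loading drop = R_th/(R_th + R_L) ≤ 0.0490, so R_th ≤ R_L · ε/(1−ε) = 6.80 kΩ × 0.0490/0.9510 = 350 Ω.
(Any R1, R2 with R2/(R1+R2) = 0.315 and R1‖R2 ≤ 350 Ω will meet the spec.)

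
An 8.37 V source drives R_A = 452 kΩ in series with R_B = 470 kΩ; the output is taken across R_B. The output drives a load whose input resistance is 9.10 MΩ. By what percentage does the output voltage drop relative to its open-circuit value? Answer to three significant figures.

2.47 %

The divider's output (Thévenin) resistance is R_A‖R_B = 230.4 kΩ.
Fractional drop under load = R_th/(R_th + R_L) = 230.4 / (230.4 + 9100) = 0.02469.
So the output falls by 2.47 %.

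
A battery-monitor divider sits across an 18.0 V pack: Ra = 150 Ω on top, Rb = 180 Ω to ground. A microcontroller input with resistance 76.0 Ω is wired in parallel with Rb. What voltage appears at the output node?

V_out ≈ 4.73 V

The load sits in parallel with Rb: Rb‖R_L = (180 × 76.0) / (180 + 76.0) = 53.44 Ω.
V_out = 18.0 × 53.44 / (150 + 53.44) = 18.0 × 53.44/203.4 = 4.73 V.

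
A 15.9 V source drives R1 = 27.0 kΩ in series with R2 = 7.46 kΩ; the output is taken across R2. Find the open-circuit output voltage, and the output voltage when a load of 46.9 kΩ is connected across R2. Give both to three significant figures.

Open-circuit: V = 15.9 × 7.46/(27.0 + 7.46) = 3.44 V.
With the load, R2 becomes R2‖R_L = 6.436 kΩ, so V = 15.9 × 6.436/33.44 = 3.06 V.

Unloaded: 3.44 V; loaded: 3.06 V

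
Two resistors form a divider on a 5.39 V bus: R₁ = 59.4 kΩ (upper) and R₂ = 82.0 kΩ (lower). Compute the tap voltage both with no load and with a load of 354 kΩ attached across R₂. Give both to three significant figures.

Unloaded: 3.13 V; loaded: 2.85 V

Open-circuit: V = 5.39 × 82.0/(59.4 + 82.0) = 3.13 V.
With the load, R₂ becomes R₂‖R_L = 66.58 kΩ, so V = 5.39 × 66.58/126.0 = 2.85 V.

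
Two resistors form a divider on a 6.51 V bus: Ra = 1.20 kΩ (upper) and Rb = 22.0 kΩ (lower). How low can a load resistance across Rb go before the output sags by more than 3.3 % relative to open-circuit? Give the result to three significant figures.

Output resistance R_th = Ra‖Rb = (1.20 × 22.0)/23.20 = 1.138 kΩ.
The fractional drop is R_th/(R_th + R_L); requiring this ≤ 0.0330 gives R_L ≥ R_th(1/0.0330 − 1) = 1.138 × 29.30 = 33.3 kΩ.

R_L(min) ≈ 33.3 kΩ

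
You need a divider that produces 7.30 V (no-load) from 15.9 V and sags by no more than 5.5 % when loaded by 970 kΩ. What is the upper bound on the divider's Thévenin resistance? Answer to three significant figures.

Loading drop = R_th/(R_th + R_L) ≤ 0.0550, so R_th ≤ R_L · ε/(1−ε) = 970 kΩ × 0.0550/0.9450 = 56.5 kΩ.

R_th ≤ 56.5 kΩ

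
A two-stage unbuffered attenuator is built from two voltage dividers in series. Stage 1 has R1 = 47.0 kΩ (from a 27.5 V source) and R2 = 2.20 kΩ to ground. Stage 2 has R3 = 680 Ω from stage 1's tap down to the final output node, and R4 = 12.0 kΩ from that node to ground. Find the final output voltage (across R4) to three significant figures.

Stage 2 presents R3+R4 = 12680 Ω as a load on stage 1's tap.
Stage 1's lower leg becomes R2‖(R3+R4) = 1875 Ω, so V_mid = 27.5 × 1875/48870 = 1.055 V.
Stage 2 is itself unloaded: V_out = V_mid × R4/(R3+R4) = 1.055 × 12000/12680 = 0.998 V.

V_out ≈ 0.998 V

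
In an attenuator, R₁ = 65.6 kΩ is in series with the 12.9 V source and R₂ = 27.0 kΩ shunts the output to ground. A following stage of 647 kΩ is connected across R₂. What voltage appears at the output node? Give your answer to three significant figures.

The load sits in parallel with R₂: R₂‖R_L = (27.0 × 647) / (27.0 + 647) = 25.92 kΩ.
V_out = 12.9 × 25.92 / (65.6 + 25.92) = 12.9 × 25.92/91.52 = 3.65 V.

V_out ≈ 3.65 V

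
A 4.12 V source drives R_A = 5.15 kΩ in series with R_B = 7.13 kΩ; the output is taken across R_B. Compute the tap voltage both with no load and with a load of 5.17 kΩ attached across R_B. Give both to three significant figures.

Open-circuit: V = 4.12 × 7.13/(5.15 + 7.13) = 2.39 V.
With the load, R_B becomes R_B‖R_L = 2.997 kΩ, so V = 4.12 × 2.997/8.147 = 1.52 V.

Unloaded: 2.39 V; loaded: 1.52 V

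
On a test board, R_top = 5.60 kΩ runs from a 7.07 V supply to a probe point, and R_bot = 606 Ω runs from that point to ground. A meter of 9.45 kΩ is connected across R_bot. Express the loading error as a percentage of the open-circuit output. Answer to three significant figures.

5.47 %

The divider's output (Thévenin) resistance is R_top‖R_bot = 546.8 Ω.
Fractional drop under load = R_th/(R_th + R_L) = 546.8 / (546.8 + 9450) = 0.05470.
So the output falls by 5.47 %.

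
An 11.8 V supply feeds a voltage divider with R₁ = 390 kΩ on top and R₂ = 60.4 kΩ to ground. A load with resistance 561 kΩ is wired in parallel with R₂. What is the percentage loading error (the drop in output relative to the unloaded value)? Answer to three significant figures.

8.53 %

The divider's output (Thévenin) resistance is R₁‖R₂ = 52.30 kΩ.
Fractional drop under load = R_th/(R_th + R_L) = 52.30 / (52.30 + 561) = 0.08528.
So the output falls by 8.53 %.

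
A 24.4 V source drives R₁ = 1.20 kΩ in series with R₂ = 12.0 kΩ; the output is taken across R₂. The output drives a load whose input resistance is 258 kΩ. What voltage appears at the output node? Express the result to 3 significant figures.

V_out ≈ 22.1 V

The load sits in parallel with R₂: R₂‖R_L = (12.0 × 258) / (12.0 + 258) = 11.47 kΩ.
V_out = 24.4 × 11.47 / (1.20 + 11.47) = 24.4 × 11.47/12.67 = 22.1 V.
(Unloaded it would have been 22.2 V.)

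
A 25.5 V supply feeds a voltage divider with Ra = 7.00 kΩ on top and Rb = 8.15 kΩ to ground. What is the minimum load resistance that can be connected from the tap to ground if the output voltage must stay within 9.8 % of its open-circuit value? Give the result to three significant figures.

R_L(min) ≈ 34.7 kΩ

Output resistance R_th = Ra‖Rb = (7.00 × 8.15)/15.15 = 3.766 kΩ.
The fractional drop is R_th/(R_th + R_L); requiring this ≤ 0.0980 gives R_L ≥ R_th(1/0.0980 − 1) = 3.766 × 9.204 = 34.7 kΩ.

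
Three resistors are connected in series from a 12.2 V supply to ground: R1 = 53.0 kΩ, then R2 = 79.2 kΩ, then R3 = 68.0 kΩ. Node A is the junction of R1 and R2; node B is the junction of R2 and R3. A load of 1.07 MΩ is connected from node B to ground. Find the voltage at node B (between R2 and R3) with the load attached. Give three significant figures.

At node B, R3 is in parallel with the load: R3‖R_L = 63.94 kΩ.
Below node A the resistance is R2 + (R3‖R_L) = 143.1 kΩ, so V_A = 12.2 × 143.1/196.1 = 8.903 V.
Then V_B = V_A × (R3‖R_L)/(R2 + R3‖R_L) = 8.903 × 63.94/143.1 = 3.98 V.

V ≈ 3.98 V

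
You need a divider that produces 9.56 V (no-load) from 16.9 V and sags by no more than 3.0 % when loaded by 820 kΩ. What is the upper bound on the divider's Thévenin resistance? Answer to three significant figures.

Loading drop = R_th/(R_th + R_L) ≤ 0.0300, so R_th ≤ R_L · ε/(1−ε) = 820 kΩ × 0.0300/0.9700 = 25.4 kΩ.

R_th ≤ 25.4 kΩ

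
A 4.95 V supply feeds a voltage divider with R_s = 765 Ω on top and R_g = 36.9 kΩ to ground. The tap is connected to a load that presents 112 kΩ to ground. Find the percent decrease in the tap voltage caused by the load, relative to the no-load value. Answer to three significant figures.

The divider's output (Thévenin) resistance is R_s‖R_g = 749.5 Ω.
Fractional drop under load = R_th/(R_th + R_L) = 749.5 / (749.5 + 112000) = 0.006647.
So the output falls by 0.665 %.

0.665 %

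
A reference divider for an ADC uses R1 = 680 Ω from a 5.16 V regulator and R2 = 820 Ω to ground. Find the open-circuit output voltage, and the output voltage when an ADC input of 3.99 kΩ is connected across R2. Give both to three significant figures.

Unloaded: 2.82 V; loaded: 2.58 V

Open-circuit: V = 5.16 × 820/(680 + 820) = 2.82 V.
With the load, R2 becomes R2‖R_L = 680.2 Ω, so V = 5.16 × 680.2/1360 = 2.58 V.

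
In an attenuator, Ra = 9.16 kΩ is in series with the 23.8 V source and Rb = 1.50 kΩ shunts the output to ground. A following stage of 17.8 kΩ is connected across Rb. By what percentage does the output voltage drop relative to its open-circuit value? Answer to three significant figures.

The divider's output (Thévenin) resistance is Ra‖Rb = 1.289 kΩ.
Fractional drop under load = R_th/(R_th + R_L) = 1.289 / (1.289 + 17.8) = 0.06752.
So the output falls by 6.75 %.

6.75 %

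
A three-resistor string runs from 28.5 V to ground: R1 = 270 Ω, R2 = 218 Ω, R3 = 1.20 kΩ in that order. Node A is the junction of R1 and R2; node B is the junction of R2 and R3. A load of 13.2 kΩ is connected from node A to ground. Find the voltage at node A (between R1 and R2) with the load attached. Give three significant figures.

Below node A the series string R2+R3 = 1418 Ω sits in parallel with the 13200 Ω load: 1280 Ω.
V_A = 28.5 × 1280/(270 + 1280) = 23.5 V.

V ≈ 23.5 V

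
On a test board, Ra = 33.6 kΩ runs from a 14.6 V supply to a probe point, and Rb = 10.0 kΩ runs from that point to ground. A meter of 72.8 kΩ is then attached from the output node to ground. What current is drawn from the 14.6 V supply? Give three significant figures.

Rb‖R_L = 8.792 kΩ, so the source sees Ra + Rb‖R_L = 42.39 kΩ.
I = 14.6 V / 42.39 kΩ = 0.344 mA.

I ≈ 0.344 mA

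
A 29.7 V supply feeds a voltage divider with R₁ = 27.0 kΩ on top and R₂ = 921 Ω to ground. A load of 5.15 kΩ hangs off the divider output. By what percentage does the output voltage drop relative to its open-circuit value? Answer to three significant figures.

14.7 %

Unloaded V = 29.7 × 921/27920 = 0.97968 V.
Loaded: R₂‖R_L = 781.3 Ω, giving V = 29.7 × 781.3/27780 = 0.83524 V.
Drop = (0.97968 − 0.83524) / 0.97968 = 14.7 %.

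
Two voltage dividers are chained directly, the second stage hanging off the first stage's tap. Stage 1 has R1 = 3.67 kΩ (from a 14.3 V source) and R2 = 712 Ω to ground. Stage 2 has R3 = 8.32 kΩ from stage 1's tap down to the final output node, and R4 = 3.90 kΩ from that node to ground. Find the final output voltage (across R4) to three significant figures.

Stage 2 presents R3+R4 = 12220 Ω as a load on stage 1's tap.
Stage 1's lower leg becomes R2‖(R3+R4) = 672.8 Ω, so V_mid = 14.3 × 672.8/4343 = 2.215 V.
Stage 2 is itself unloaded: V_out = V_mid × R4/(R3+R4) = 2.215 × 3900/12220 = 0.707 V.

V_out ≈ 0.707 V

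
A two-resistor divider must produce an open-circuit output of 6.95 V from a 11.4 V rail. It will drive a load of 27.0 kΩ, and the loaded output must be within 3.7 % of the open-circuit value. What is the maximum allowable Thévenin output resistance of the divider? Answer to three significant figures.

Loading drop = R_th/(R_th + R_L) ≤ 0.0370, so R_th ≤ R_L · ε/(1−ε) = 27.0 kΩ × 0.0370/0.9630 = 1.04 kΩ.
(Any R1, R2 with R2/(R1+R2) = 0.610 and R1‖R2 ≤ 1.04 kΩ will meet the spec.)

R_th ≤ 1.04 kΩ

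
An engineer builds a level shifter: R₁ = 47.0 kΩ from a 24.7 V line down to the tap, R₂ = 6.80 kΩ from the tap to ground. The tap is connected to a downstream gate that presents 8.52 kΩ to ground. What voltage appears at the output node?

The load sits in parallel with R₂: R₂‖R_L = (6.80 × 8.52) / (6.80 + 8.52) = 3.782 kΩ.
V_out = 24.7 × 3.782 / (47.0 + 3.782) = 24.7 × 3.782/50.78 = 1.84 V.

V_out ≈ 1.84 V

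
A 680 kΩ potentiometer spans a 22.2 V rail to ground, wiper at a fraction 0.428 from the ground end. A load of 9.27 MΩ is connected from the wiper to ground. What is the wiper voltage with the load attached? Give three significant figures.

The wiper splits the pot into (1−α)R = 389.0 kΩ above and αR = 291.0 kΩ below.
Lower section ‖ load = 282.2 kΩ.
V_wiper = 22.2 × 282.2/(389.0 + 282.2) = 9.33 V.

V ≈ 9.33 V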